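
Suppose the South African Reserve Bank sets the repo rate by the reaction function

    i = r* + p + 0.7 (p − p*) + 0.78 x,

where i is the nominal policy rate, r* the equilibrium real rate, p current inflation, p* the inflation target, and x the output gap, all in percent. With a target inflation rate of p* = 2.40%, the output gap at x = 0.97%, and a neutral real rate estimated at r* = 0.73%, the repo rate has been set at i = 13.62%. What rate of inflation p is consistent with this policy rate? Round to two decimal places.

8.13%

Collecting p: i = r* + (1 + 0.7) p − 0.7 p* + 0.78 x
1.7 p = 13.62 − 0.73 + 0.7 × 2.40 − 0.78 × 0.97 = 13.8134
p = 13.8134 / 1.7 = 8.13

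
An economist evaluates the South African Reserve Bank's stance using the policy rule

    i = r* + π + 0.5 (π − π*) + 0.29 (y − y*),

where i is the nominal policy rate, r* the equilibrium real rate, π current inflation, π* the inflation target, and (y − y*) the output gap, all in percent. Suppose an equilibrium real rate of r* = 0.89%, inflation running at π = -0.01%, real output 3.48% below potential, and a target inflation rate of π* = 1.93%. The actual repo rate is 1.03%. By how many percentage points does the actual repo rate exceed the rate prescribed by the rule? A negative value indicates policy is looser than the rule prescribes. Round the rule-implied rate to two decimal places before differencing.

2.13 pp

Output 3.48% below potential → (y − y*) = -3.48.
i = 0.89 + (-0.01) + 0.5 × (-0.01 − 1.93) + 0.29 × (-3.48)
   = 0.89 − 0.01 − 0.97 − 1.0092 = -1.10
Deviation = 1.03 − (-1.10) = 2.13 pp.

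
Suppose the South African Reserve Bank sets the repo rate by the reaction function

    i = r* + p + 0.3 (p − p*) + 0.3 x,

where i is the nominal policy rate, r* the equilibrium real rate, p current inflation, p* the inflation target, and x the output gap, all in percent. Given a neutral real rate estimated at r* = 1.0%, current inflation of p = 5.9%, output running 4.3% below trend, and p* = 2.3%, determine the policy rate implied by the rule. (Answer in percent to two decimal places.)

6.69%

Output 4.3% below potential → x = -4.3.
i = 1.0 + 5.9 + 0.3 × (5.9 − 2.3) + 0.3 × (-4.3)
   = 1.0 + 5.9 + 1.08 − 1.29 = 6.69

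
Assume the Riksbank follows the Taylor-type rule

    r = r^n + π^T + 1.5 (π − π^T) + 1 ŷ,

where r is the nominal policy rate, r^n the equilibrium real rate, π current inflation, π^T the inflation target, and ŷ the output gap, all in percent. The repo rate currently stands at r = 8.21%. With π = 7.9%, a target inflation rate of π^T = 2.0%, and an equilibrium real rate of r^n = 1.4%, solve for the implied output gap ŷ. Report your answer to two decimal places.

1 ŷ = 8.21 − 1.4 − 2.0 − 1.5 × (7.9 − 2.0) = -4.04
ŷ = -4.04 / 1 = -4.04

-4.04%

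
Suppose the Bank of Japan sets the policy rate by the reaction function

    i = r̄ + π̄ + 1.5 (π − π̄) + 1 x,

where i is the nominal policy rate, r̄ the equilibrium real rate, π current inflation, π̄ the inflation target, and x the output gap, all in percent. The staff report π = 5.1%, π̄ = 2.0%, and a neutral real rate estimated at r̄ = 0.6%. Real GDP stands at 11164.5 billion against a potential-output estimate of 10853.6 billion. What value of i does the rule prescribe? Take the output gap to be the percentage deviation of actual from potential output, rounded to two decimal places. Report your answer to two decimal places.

Output gap = 100 × (11164.5 − 10853.6) / 10853.6 = 2.86%.
i = 0.60 + 2.00 + 1.5 × (5.10 − 2.00) + 1 × 2.86
   = 0.60 + 2 + 4.65 + 2.86 = 10.11

10.11%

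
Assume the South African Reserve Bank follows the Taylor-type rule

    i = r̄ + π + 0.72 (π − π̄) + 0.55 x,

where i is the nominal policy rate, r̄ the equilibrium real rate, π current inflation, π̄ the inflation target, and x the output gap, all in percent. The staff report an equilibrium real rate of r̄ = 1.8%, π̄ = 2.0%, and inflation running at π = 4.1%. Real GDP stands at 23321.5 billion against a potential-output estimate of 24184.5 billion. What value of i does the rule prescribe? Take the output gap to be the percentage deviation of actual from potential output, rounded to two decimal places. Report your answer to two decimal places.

5.45%

Output gap = 100 × (23321.5 − 24184.5) / 24184.5 = -3.57%.
i = 1.80 + 4.10 + 0.72 × (4.10 − 2.00) + 0.55 × (-3.57)
   = 1.80 + 4.1 + 1.512 − 1.9635 = 5.45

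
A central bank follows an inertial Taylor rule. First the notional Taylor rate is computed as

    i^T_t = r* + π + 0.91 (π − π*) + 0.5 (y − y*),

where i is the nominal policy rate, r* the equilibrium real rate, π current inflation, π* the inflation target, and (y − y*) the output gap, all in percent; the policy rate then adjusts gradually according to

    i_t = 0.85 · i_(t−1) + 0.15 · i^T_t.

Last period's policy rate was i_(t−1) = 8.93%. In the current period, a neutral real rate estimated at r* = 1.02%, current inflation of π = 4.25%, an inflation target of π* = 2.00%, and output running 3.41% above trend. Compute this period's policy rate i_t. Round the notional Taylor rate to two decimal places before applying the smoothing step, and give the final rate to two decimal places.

Output 3.41% above potential → (y − y*) = 3.41.
i^T_t = 1.02 + 4.25 + 0.91 × (4.25 − 2.00) + 0.5 × 3.41
   = 1.02 + 4.25 + 2.0475 + 1.705 = 9.02
i_t = 0.85 × 8.93 + 0.15 × 9.02 = 7.5905 + 1.353 = 8.94

8.94%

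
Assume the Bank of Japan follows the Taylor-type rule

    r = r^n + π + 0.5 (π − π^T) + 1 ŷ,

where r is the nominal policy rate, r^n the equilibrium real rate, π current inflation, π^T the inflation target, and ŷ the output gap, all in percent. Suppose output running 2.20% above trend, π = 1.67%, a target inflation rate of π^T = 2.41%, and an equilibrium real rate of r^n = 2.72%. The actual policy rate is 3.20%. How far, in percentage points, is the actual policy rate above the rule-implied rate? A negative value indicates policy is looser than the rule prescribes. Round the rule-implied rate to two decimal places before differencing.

Output 2.20% above potential → ŷ = 2.20.
r = 2.72 + 1.67 + 0.5 × (1.67 − 2.41) + 1 × 2.20
   = 2.72 + 1.67 − 0.37 + 2.2 = 6.22
Deviation = 3.20 − 6.22 = -3.02 pp.

-3.02 pp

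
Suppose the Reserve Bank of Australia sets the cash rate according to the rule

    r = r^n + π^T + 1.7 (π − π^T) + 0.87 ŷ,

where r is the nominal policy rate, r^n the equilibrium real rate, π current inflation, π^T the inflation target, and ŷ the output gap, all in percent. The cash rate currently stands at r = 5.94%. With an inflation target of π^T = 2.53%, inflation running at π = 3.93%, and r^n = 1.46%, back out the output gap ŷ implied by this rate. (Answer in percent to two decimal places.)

0.87 ŷ = 5.94 − 1.46 − 2.53 − 1.7 × (3.93 − 2.53) = -0.43
ŷ = -0.43 / 0.87 = -0.49

-0.49%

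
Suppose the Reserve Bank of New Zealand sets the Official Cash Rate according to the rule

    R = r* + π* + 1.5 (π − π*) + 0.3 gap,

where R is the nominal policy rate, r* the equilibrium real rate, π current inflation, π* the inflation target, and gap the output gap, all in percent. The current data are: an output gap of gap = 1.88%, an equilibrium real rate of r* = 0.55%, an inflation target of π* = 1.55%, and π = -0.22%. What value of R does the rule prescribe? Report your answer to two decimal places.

R = 0.55 + 1.55 + 1.5 × (-0.22 − 1.55) + 0.3 × 1.88
   = 0.55 + 1.55 − 2.655 + 0.564 = 0.01

0.01%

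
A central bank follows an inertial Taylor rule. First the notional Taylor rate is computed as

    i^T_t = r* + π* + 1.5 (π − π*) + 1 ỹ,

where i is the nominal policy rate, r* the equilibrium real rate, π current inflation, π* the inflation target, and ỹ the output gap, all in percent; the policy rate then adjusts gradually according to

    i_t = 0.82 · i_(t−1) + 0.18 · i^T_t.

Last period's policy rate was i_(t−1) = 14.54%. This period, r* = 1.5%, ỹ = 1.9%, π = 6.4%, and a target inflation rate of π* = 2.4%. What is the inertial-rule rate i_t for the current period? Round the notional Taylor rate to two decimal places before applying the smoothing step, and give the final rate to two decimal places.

14.05%

i^T_t = 1.5 + 2.4 + 1.5 × (6.4 − 2.4) + 1 × 1.9
   = 1.5 + 2.4 + 6 + 1.9 = 11.80
i_t = 0.82 × 14.54 + 0.18 × 11.80 = 11.9228 + 2.124 = 14.05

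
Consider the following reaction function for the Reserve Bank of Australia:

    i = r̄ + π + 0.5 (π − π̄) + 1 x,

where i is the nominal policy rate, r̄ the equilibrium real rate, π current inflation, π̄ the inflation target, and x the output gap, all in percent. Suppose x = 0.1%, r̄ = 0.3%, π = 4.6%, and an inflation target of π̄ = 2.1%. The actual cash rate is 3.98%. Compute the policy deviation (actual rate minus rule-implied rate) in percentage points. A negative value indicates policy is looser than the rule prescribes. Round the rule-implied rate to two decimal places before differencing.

-2.27 pp

i = 0.3 + 4.6 + 0.5 × (4.6 − 2.1) + 1 × 0.1
   = 0.3 + 4.6 + 1.25 + 0.1 = 6.25
Deviation = 3.98 − 6.25 = -2.27 pp.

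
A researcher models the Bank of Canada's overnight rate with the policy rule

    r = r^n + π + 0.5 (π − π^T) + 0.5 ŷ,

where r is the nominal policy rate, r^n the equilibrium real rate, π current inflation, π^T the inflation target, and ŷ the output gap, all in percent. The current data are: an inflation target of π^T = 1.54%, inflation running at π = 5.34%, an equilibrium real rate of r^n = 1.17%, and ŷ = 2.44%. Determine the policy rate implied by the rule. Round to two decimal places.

9.63%

r = 1.17 + 5.34 + 0.5 × (5.34 − 1.54) + 0.5 × 2.44
   = 1.17 + 5.34 + 1.9 + 1.22 = 9.63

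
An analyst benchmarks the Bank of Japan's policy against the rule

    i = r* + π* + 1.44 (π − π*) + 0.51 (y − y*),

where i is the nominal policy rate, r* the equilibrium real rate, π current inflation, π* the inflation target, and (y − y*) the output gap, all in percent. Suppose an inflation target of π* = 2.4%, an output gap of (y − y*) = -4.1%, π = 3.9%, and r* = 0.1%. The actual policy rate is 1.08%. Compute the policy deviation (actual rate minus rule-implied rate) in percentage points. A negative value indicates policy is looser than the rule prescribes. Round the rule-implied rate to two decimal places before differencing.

i = 0.1 + 2.4 + 1.44 × (3.9 − 2.4) + 0.51 × (-4.1)
   = 0.1 + 2.4 + 2.16 − 2.091 = 2.57
Deviation = 1.08 − 2.57 = -1.49 pp.

-1.49 pp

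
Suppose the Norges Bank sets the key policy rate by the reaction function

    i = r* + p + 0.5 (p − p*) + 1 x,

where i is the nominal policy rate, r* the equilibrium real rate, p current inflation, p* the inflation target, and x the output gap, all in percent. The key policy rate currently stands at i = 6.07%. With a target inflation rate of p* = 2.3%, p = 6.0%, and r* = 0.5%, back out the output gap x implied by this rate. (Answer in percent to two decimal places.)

-2.28%

1 x = 6.07 − 0.5 − 6.0 − 0.5 × (6.0 − 2.3) = -2.28
x = -2.28 / 1 = -2.28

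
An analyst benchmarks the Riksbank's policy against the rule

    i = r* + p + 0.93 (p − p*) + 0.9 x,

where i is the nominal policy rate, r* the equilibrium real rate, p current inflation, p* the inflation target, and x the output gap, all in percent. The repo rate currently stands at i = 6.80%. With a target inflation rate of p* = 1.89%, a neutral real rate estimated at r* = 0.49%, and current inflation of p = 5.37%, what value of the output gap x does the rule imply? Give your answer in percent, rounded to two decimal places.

-2.55%

0.9 x = 6.80 − 0.49 − 5.37 − 0.93 × (5.37 − 1.89) = -2.2964
x = -2.2964 / 0.9 = -2.55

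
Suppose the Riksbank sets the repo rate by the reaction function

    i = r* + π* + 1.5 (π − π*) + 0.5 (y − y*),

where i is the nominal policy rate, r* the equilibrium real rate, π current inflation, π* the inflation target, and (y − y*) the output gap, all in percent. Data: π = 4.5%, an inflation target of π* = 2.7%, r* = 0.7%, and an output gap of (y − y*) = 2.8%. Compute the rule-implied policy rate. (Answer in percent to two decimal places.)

i = 0.7 + 2.7 + 1.5 × (4.5 − 2.7) + 0.5 × 2.8
   = 0.7 + 2.7 + 2.7 + 1.4 = 7.50

7.50%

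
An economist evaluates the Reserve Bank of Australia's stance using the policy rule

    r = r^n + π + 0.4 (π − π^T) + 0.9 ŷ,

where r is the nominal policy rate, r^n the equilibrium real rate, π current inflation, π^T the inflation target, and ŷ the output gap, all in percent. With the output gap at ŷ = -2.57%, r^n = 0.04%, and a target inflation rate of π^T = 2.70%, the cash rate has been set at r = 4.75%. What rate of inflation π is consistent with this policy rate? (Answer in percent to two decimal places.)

Collecting π: r = r^n + (1 + 0.4) π − 0.4 π^T + 0.9 ŷ
1.4 π = 4.75 − 0.04 + 0.4 × 2.70 − 0.9 × (-2.57) = 8.103
π = 8.103 / 1.4 = 5.79

5.79%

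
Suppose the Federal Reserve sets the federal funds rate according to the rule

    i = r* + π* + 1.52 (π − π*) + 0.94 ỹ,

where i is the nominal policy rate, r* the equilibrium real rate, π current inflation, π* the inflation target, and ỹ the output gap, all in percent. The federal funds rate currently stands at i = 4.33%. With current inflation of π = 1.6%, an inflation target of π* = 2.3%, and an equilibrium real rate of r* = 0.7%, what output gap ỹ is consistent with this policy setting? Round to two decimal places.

0.94 ỹ = 4.33 − 0.7 − 2.3 − 1.52 × (1.6 − 2.3) = 2.394
ỹ = 2.394 / 0.94 = 2.55

2.55%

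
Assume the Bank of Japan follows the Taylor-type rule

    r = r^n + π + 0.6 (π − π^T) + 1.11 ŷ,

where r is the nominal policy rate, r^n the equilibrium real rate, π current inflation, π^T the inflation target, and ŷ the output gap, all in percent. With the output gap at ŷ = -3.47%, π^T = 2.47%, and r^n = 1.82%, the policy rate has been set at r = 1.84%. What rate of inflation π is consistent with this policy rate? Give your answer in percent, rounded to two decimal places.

3.35%

Collecting π: r = r^n + (1 + 0.6) π − 0.6 π^T + 1.11 ŷ
1.6 π = 1.84 − 1.82 + 0.6 × 2.47 − 1.11 × (-3.47) = 5.3537
π = 5.3537 / 1.6 = 3.35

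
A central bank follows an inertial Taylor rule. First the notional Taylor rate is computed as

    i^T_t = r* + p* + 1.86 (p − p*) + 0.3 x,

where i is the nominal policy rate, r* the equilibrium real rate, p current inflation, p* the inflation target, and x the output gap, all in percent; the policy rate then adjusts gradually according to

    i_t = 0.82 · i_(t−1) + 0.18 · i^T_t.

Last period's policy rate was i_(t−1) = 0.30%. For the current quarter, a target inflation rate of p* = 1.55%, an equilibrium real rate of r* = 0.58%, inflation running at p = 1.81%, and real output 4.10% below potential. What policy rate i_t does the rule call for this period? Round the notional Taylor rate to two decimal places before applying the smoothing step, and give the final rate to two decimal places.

Output 4.10% below potential → x = -4.10.
i^T_t = 0.58 + 1.55 + 1.86 × (1.81 − 1.55) + 0.3 × (-4.10)
   = 0.58 + 1.55 + 0.4836 − 1.23 = 1.38
i_t = 0.82 × 0.30 + 0.18 × 1.38 = 0.246 + 0.2484 = 0.49

0.49%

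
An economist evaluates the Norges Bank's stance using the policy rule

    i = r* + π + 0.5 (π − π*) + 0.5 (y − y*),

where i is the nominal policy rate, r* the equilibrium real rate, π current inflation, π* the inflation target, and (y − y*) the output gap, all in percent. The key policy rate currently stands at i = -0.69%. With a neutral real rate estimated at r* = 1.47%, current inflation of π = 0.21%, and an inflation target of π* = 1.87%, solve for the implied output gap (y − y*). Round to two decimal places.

-3.08%

0.5 (y − y*) = -0.69 − 1.47 − 0.21 − 0.5 × (0.21 − 1.87) = -1.54
(y − y*) = -1.54 / 0.5 = -3.08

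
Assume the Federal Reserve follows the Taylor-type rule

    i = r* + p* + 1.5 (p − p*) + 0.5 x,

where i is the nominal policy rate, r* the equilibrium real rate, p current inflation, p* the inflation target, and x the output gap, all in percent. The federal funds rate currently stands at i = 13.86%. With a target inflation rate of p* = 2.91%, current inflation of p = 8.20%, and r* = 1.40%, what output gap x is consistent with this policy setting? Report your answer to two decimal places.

0.5 x = 13.86 − 1.40 − 2.91 − 1.5 × (8.20 − 2.91) = 1.615
x = 1.615 / 0.5 = 3.23

3.23%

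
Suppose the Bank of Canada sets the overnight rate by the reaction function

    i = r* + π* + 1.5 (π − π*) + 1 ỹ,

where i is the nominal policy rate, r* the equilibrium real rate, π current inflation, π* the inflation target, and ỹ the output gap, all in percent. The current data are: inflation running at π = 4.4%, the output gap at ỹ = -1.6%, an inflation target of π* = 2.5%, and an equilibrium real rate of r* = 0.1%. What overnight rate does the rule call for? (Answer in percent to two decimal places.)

3.85%

i = 0.1 + 2.5 + 1.5 × (4.4 − 2.5) + 1 × (-1.6)
   = 0.1 + 2.5 + 2.85 − 1.6 = 3.85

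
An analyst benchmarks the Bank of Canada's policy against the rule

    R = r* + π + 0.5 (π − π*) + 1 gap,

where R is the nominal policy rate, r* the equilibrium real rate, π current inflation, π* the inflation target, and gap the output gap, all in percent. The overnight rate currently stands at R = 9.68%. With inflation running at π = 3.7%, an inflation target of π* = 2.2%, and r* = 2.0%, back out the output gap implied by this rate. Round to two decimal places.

1 gap = 9.68 − 2.0 − 3.7 − 0.5 × (3.7 − 2.2) = 3.23
gap = 3.23 / 1 = 3.23

3.23%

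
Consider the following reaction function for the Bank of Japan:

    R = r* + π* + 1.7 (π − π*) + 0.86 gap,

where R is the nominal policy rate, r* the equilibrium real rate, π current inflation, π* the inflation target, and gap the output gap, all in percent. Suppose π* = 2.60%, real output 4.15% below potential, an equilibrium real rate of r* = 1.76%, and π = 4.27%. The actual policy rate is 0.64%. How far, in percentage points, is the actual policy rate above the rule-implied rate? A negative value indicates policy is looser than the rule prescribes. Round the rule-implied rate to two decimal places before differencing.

Output 4.15% below potential → gap = -4.15.
R = 1.76 + 2.60 + 1.7 × (4.27 − 2.60) + 0.86 × (-4.15)
   = 1.76 + 2.6 + 2.839 − 3.569 = 3.63
Deviation = 0.64 − 3.63 = -2.99 pp.

-2.99 pp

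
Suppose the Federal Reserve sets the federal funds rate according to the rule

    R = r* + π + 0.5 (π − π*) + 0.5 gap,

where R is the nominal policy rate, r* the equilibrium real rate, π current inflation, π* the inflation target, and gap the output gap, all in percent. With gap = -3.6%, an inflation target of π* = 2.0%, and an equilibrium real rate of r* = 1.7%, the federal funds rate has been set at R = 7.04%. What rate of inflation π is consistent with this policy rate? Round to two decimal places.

Collecting π: R = r* + (1 + 0.5) π − 0.5 π* + 0.5 gap
1.5 π = 7.04 − 1.7 + 0.5 × 2.0 − 0.5 × (-3.6) = 8.14
π = 8.14 / 1.5 = 5.43

5.43%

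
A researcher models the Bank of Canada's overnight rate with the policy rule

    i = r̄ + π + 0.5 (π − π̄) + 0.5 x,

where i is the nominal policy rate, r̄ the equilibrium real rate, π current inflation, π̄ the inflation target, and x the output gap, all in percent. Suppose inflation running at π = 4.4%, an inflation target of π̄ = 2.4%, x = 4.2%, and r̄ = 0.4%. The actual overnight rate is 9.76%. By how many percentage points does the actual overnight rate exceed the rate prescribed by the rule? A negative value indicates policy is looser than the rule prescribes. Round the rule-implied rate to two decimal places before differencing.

i = 0.4 + 4.4 + 0.5 × (4.4 − 2.4) + 0.5 × 4.2
   = 0.4 + 4.4 + 1 + 2.1 = 7.90
Deviation = 9.76 − 7.90 = 1.86 pp.

1.86 pp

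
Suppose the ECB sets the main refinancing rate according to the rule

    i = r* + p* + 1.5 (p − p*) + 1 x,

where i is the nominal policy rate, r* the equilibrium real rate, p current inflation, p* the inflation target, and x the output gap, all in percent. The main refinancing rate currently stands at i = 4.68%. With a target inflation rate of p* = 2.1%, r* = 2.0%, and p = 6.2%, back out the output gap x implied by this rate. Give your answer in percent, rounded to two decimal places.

1 x = 4.68 − 2.0 − 2.1 − 1.5 × (6.2 − 2.1) = -5.57
x = -5.57 / 1 = -5.57

-5.57%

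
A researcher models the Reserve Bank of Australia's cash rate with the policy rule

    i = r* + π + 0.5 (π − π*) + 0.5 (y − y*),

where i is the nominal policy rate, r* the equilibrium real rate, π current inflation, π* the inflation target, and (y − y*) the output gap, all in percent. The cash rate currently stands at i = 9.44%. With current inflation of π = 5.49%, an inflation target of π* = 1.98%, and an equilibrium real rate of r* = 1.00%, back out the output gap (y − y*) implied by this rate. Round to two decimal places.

0.5 (y − y*) = 9.44 − 1.00 − 5.49 − 0.5 × (5.49 − 1.98) = 1.195
(y − y*) = 1.195 / 0.5 = 2.39

2.39%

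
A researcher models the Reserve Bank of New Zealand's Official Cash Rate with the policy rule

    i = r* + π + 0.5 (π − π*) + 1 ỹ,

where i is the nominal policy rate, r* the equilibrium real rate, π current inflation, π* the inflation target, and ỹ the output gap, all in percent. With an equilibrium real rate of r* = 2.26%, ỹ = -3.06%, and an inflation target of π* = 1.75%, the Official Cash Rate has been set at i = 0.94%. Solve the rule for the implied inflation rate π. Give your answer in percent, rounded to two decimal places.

Collecting π: i = r* + (1 + 0.5) π − 0.5 π* + 1 ỹ
1.5 π = 0.94 − 2.26 + 0.5 × 1.75 − 1 × (-3.06) = 2.615
π = 2.615 / 1.5 = 1.74

1.74%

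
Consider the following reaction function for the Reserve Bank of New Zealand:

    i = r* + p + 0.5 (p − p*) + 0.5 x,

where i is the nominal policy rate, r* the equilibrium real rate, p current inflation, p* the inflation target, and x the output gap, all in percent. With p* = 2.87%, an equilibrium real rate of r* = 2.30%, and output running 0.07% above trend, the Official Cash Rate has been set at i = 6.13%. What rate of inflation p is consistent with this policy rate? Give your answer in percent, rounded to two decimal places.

Output 0.07% above potential → x = 0.07.
Collecting p: i = r* + (1 + 0.5) p − 0.5 p* + 0.5 x
1.5 p = 6.13 − 2.30 + 0.5 × 2.87 − 0.5 × 0.07 = 5.23
p = 5.23 / 1.5 = 3.49

3.49%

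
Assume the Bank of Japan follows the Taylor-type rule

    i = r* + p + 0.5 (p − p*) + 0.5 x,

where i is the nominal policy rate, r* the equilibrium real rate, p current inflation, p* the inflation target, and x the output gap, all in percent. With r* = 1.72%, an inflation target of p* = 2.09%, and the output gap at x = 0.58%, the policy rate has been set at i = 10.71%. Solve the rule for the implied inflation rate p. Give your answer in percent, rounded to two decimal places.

6.50%

Collecting p: i = r* + (1 + 0.5) p − 0.5 p* + 0.5 x
1.5 p = 10.71 − 1.72 + 0.5 × 2.09 − 0.5 × 0.58 = 9.745
p = 9.745 / 1.5 = 6.50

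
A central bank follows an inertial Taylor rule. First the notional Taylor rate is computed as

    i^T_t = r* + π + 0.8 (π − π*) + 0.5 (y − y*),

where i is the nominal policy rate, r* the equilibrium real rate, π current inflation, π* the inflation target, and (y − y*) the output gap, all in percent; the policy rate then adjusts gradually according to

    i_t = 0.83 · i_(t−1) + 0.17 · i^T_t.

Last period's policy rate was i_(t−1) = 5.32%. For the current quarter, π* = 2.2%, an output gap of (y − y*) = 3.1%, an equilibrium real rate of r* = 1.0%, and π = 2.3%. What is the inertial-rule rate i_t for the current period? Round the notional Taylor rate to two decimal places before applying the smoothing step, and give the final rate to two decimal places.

i^T_t = 1.0 + 2.3 + 0.8 × (2.3 − 2.2) + 0.5 × 3.1
   = 1.0 + 2.3 + 0.08 + 1.55 = 4.93
i_t = 0.83 × 5.32 + 0.17 × 4.93 = 4.4156 + 0.8381 = 5.25

5.25%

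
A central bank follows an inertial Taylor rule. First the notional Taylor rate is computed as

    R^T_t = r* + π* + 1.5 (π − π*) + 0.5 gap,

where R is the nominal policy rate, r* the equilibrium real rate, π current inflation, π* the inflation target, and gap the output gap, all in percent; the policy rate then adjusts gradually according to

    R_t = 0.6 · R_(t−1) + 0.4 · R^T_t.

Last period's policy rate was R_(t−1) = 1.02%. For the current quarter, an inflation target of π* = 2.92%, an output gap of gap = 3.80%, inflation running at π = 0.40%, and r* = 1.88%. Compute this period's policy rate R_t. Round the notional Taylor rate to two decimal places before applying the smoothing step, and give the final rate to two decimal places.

R^T_t = 1.88 + 2.92 + 1.5 × (0.40 − 2.92) + 0.5 × 3.80
   = 1.88 + 2.92 − 3.78 + 1.9 = 2.92
R_t = 0.6 × 1.02 + 0.4 × 2.92 = 0.612 + 1.168 = 1.78

1.78%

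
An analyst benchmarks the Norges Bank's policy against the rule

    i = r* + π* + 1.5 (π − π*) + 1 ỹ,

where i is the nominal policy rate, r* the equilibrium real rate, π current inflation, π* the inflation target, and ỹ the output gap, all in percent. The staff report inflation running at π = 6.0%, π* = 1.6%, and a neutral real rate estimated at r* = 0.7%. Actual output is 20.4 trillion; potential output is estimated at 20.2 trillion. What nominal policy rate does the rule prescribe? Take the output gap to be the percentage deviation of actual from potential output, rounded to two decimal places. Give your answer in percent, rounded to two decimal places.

9.89%

Output gap = 100 × (20.4 − 20.2) / 20.2 = 0.99%.
i = 0.70 + 1.60 + 1.5 × (6.00 − 1.60) + 1 × 0.99
   = 0.70 + 1.6 + 6.6 + 0.99 = 9.89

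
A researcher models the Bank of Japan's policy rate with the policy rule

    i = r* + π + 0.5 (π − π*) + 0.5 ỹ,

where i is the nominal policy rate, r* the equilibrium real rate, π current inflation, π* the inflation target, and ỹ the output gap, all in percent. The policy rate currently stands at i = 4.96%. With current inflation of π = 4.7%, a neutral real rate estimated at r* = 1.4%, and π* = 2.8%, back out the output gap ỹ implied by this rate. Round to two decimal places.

-4.18%

0.5 ỹ = 4.96 − 1.4 − 4.7 − 0.5 × (4.7 − 2.8) = -2.09
ỹ = -2.09 / 0.5 = -4.18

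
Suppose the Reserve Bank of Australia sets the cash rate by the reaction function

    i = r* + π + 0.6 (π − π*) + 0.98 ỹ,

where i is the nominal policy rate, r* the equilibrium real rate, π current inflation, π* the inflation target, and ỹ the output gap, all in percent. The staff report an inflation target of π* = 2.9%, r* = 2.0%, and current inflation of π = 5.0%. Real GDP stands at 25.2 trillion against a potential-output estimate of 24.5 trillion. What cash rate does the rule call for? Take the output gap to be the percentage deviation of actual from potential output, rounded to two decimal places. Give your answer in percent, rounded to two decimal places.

11.06%

Output gap = 100 × (25.2 − 24.5) / 24.5 = 2.86%.
i = 2.00 + 5.00 + 0.6 × (5.00 − 2.90) + 0.98 × 2.86
   = 2.00 + 5 + 1.26 + 2.8028 = 11.06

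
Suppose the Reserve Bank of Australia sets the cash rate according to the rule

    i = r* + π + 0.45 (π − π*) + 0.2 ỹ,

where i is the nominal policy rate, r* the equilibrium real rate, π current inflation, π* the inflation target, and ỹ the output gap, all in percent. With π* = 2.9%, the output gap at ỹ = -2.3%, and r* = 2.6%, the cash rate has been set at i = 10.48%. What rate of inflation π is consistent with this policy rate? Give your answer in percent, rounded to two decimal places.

6.65%

Collecting π: i = r* + (1 + 0.45) π − 0.45 π* + 0.2 ỹ
1.45 π = 10.48 − 2.6 + 0.45 × 2.9 − 0.2 × (-2.3) = 9.645
π = 9.645 / 1.45 = 6.65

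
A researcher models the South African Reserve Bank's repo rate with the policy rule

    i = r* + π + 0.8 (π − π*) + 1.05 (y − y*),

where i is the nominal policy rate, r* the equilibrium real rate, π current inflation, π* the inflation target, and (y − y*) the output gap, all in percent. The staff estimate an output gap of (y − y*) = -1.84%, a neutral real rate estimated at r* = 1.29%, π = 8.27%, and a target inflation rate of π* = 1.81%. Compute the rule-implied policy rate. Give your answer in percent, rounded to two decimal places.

12.80%

i = 1.29 + 8.27 + 0.8 × (8.27 − 1.81) + 1.05 × (-1.84)
   = 1.29 + 8.27 + 5.168 − 1.932 = 12.80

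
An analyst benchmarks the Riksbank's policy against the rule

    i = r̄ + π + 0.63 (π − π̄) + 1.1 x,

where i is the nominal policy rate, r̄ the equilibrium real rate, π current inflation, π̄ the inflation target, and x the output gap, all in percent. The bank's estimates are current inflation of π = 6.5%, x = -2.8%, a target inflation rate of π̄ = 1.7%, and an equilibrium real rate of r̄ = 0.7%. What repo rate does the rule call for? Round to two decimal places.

7.14%

i = 0.7 + 6.5 + 0.63 × (6.5 − 1.7) + 1.1 × (-2.8)
   = 0.7 + 6.5 + 3.024 − 3.08 = 7.14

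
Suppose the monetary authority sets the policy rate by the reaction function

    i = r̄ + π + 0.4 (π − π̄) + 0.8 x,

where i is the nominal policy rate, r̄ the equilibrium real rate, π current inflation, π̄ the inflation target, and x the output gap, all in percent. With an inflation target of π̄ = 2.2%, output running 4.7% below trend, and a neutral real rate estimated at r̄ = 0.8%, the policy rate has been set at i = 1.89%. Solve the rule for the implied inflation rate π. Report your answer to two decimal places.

Output 4.7% below potential → x = -4.7.
Collecting π: i = r̄ + (1 + 0.4) π − 0.4 π̄ + 0.8 x
1.4 π = 1.89 − 0.8 + 0.4 × 2.2 − 0.8 × (-4.7) = 5.73
π = 5.73 / 1.4 = 4.09

4.09%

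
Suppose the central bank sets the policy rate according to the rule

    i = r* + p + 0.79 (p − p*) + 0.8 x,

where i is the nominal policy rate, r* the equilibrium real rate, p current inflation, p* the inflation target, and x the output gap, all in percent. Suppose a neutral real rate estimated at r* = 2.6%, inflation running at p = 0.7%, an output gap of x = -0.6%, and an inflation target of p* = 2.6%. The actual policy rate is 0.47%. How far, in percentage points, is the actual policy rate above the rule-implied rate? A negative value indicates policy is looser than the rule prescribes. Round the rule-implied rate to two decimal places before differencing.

i = 2.6 + 0.7 + 0.79 × (0.7 − 2.6) + 0.8 × (-0.6)
   = 2.6 + 0.7 − 1.501 − 0.48 = 1.32
Deviation = 0.47 − 1.32 = -0.85 pp.

-0.85 pp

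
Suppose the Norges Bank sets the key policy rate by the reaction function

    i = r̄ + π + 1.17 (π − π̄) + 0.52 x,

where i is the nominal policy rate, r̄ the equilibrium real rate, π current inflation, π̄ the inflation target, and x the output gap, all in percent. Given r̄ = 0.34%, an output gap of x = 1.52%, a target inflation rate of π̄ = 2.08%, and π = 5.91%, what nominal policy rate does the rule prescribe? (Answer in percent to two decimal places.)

11.52%

i = 0.34 + 5.91 + 1.17 × (5.91 − 2.08) + 0.52 × 1.52
   = 0.34 + 5.91 + 4.4811 + 0.7904 = 11.52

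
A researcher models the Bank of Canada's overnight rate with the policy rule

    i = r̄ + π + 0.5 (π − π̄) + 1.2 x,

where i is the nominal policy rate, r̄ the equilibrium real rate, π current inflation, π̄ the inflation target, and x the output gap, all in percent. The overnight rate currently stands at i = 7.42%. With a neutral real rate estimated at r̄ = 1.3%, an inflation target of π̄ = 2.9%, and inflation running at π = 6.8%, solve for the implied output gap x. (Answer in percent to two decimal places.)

1.2 x = 7.42 − 1.3 − 6.8 − 0.5 × (6.8 − 2.9) = -2.63
x = -2.63 / 1.2 = -2.19

-2.19%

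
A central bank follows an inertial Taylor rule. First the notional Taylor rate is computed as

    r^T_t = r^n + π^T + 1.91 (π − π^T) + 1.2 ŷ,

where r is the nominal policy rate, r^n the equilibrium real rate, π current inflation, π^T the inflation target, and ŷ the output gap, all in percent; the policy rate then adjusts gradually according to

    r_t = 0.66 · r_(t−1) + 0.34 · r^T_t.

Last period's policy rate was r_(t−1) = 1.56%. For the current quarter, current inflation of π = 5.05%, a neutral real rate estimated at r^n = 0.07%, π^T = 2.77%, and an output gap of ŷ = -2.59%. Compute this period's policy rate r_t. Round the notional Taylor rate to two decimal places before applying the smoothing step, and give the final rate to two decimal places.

r^T_t = 0.07 + 2.77 + 1.91 × (5.05 − 2.77) + 1.2 × (-2.59)
   = 0.07 + 2.77 + 4.3548 − 3.108 = 4.09
r_t = 0.66 × 1.56 + 0.34 × 4.09 = 1.0296 + 1.3906 = 2.42

2.42%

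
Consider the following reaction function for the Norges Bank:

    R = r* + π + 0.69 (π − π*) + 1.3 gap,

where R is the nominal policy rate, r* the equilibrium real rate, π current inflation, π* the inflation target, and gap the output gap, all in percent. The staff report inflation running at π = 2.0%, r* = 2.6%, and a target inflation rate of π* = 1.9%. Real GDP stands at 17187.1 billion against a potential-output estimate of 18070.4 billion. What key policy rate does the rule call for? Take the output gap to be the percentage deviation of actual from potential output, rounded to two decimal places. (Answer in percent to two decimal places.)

Output gap = 100 × (17187.1 − 18070.4) / 18070.4 = -4.89%.
R = 2.60 + 2.00 + 0.69 × (2.00 − 1.90) + 1.3 × (-4.89)
   = 2.60 + 2 + 0.069 − 6.357 = -1.69

-1.69%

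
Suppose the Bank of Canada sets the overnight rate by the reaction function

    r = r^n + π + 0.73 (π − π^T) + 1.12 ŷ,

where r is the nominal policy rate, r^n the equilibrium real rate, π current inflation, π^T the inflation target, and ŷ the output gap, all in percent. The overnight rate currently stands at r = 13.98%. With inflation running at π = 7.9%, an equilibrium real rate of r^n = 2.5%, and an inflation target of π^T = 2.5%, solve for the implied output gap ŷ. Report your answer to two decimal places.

-0.32%

1.12 ŷ = 13.98 − 2.5 − 7.9 − 0.73 × (7.9 − 2.5) = -0.362
ŷ = -0.362 / 1.12 = -0.32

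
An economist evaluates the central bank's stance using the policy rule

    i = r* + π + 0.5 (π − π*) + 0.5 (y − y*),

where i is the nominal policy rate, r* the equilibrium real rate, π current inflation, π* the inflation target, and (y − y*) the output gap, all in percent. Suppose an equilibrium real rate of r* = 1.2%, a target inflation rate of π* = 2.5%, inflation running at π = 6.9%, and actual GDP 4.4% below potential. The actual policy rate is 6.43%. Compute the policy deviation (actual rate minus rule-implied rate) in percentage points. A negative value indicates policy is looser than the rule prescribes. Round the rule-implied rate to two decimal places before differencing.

-1.67 pp

Output 4.4% below potential → (y − y*) = -4.4.
i = 1.2 + 6.9 + 0.5 × (6.9 − 2.5) + 0.5 × (-4.4)
   = 1.2 + 6.9 + 2.2 − 2.2 = 8.10
Deviation = 6.43 − 8.10 = -1.67 pp.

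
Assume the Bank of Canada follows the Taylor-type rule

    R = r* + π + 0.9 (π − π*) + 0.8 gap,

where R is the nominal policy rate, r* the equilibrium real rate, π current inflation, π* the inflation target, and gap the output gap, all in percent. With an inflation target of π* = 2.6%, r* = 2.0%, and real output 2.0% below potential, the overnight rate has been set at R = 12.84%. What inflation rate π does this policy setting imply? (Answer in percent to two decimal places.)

7.78%

Output 2.0% below potential → gap = -2.0.
Collecting π: R = r* + (1 + 0.9) π − 0.9 π* + 0.8 gap
1.9 π = 12.84 − 2.0 + 0.9 × 2.6 − 0.8 × (-2.0) = 14.78
π = 14.78 / 1.9 = 7.78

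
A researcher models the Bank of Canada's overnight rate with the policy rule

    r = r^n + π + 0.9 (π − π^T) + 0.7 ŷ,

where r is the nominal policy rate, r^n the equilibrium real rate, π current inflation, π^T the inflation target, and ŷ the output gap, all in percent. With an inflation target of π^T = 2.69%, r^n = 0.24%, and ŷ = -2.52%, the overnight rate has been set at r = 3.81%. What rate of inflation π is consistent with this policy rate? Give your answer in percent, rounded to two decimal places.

Collecting π: r = r^n + (1 + 0.9) π − 0.9 π^T + 0.7 ŷ
1.9 π = 3.81 − 0.24 + 0.9 × 2.69 − 0.7 × (-2.52) = 7.755
π = 7.755 / 1.9 = 4.08

4.08%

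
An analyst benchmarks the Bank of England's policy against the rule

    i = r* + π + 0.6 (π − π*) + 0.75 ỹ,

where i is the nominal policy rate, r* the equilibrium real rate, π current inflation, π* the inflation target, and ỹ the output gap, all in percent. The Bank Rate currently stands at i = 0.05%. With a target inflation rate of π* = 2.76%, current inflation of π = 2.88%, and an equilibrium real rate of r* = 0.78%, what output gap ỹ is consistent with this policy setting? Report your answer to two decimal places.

0.75 ỹ = 0.05 − 0.78 − 2.88 − 0.6 × (2.88 − 2.76) = -3.682
ỹ = -3.682 / 0.75 = -4.91

-4.91%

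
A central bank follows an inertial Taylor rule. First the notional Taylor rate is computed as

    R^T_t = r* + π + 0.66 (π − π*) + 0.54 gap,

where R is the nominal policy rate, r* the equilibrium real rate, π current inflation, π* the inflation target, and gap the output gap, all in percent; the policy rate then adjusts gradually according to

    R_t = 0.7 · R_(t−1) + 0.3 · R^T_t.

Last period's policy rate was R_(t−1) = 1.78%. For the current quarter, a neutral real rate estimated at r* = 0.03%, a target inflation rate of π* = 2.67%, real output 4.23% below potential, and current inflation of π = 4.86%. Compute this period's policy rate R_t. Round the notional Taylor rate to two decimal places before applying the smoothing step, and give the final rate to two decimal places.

Output 4.23% below potential → gap = -4.23.
R^T_t = 0.03 + 4.86 + 0.66 × (4.86 − 2.67) + 0.54 × (-4.23)
   = 0.03 + 4.86 + 1.4454 − 2.2842 = 4.05
R_t = 0.7 × 1.78 + 0.3 × 4.05 = 1.246 + 1.215 = 2.46

2.46%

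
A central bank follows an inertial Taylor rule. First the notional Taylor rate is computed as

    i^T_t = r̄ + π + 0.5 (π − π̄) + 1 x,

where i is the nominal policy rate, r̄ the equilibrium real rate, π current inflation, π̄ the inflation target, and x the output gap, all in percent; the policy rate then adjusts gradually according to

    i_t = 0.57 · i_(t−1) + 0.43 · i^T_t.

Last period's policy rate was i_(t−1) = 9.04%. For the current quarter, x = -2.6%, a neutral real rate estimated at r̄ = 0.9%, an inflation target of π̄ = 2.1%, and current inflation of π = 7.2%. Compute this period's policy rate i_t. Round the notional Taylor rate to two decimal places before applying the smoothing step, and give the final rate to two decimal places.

8.61%

i^T_t = 0.9 + 7.2 + 0.5 × (7.2 − 2.1) + 1 × (-2.6)
   = 0.9 + 7.2 + 2.55 − 2.6 = 8.05
i_t = 0.57 × 9.04 + 0.43 × 8.05 = 5.1528 + 3.4615 = 8.61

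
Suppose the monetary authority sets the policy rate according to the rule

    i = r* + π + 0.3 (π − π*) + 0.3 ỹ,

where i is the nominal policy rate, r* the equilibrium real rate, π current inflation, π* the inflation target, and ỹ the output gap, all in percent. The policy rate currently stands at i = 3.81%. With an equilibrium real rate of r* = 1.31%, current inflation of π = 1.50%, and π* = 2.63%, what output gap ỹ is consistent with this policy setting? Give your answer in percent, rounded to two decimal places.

4.46%

0.3 ỹ = 3.81 − 1.31 − 1.50 − 0.3 × (1.50 − 2.63) = 1.339
ỹ = 1.339 / 0.3 = 4.46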